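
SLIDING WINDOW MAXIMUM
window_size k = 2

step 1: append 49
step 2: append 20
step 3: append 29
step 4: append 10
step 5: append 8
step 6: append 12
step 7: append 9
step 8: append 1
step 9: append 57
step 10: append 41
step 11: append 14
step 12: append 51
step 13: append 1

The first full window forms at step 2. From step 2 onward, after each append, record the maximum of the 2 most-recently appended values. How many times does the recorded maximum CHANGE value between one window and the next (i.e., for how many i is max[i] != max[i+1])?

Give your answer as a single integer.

Answer: 7

Derivation:
step 1: append 49 -> window=[49] (not full yet)
step 2: append 20 -> window=[49, 20] -> max=49
step 3: append 29 -> window=[20, 29] -> max=29
step 4: append 10 -> window=[29, 10] -> max=29
step 5: append 8 -> window=[10, 8] -> max=10
step 6: append 12 -> window=[8, 12] -> max=12
step 7: append 9 -> window=[12, 9] -> max=12
step 8: append 1 -> window=[9, 1] -> max=9
step 9: append 57 -> window=[1, 57] -> max=57
step 10: append 41 -> window=[57, 41] -> max=57
step 11: append 14 -> window=[41, 14] -> max=41
step 12: append 51 -> window=[14, 51] -> max=51
step 13: append 1 -> window=[51, 1] -> max=51
Recorded maximums: 49 29 29 10 12 12 9 57 57 41 51 51
Changes between consecutive maximums: 7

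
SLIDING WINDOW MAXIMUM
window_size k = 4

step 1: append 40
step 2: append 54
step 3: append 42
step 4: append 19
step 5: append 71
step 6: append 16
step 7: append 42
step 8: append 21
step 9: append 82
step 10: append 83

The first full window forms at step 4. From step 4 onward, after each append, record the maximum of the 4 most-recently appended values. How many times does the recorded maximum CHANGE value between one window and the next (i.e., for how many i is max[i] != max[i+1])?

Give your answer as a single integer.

step 1: append 40 -> window=[40] (not full yet)
step 2: append 54 -> window=[40, 54] (not full yet)
step 3: append 42 -> window=[40, 54, 42] (not full yet)
step 4: append 19 -> window=[40, 54, 42, 19] -> max=54
step 5: append 71 -> window=[54, 42, 19, 71] -> max=71
step 6: append 16 -> window=[42, 19, 71, 16] -> max=71
step 7: append 42 -> window=[19, 71, 16, 42] -> max=71
step 8: append 21 -> window=[71, 16, 42, 21] -> max=71
step 9: append 82 -> window=[16, 42, 21, 82] -> max=82
step 10: append 83 -> window=[42, 21, 82, 83] -> max=83
Recorded maximums: 54 71 71 71 71 82 83
Changes between consecutive maximums: 3

Answer: 3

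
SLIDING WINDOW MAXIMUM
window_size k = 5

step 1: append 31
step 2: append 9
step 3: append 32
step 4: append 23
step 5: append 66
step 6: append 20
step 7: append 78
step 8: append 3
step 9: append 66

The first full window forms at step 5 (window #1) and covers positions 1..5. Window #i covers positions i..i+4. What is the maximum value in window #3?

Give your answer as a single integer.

Answer: 78

Derivation:
step 1: append 31 -> window=[31] (not full yet)
step 2: append 9 -> window=[31, 9] (not full yet)
step 3: append 32 -> window=[31, 9, 32] (not full yet)
step 4: append 23 -> window=[31, 9, 32, 23] (not full yet)
step 5: append 66 -> window=[31, 9, 32, 23, 66] -> max=66
step 6: append 20 -> window=[9, 32, 23, 66, 20] -> max=66
step 7: append 78 -> window=[32, 23, 66, 20, 78] -> max=78
Window #3 max = 78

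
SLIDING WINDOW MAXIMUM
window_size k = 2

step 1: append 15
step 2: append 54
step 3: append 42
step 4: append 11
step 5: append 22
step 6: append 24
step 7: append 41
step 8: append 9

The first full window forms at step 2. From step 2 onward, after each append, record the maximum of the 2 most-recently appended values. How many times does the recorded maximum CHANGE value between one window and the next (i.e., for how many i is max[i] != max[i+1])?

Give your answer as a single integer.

step 1: append 15 -> window=[15] (not full yet)
step 2: append 54 -> window=[15, 54] -> max=54
step 3: append 42 -> window=[54, 42] -> max=54
step 4: append 11 -> window=[42, 11] -> max=42
step 5: append 22 -> window=[11, 22] -> max=22
step 6: append 24 -> window=[22, 24] -> max=24
step 7: append 41 -> window=[24, 41] -> max=41
step 8: append 9 -> window=[41, 9] -> max=41
Recorded maximums: 54 54 42 22 24 41 41
Changes between consecutive maximums: 4

Answer: 4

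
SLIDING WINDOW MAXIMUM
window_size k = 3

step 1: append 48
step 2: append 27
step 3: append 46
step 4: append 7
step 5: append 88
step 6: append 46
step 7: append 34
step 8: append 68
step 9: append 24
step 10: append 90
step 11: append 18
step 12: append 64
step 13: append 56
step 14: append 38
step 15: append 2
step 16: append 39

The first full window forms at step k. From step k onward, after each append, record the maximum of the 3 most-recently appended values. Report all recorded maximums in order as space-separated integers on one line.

step 1: append 48 -> window=[48] (not full yet)
step 2: append 27 -> window=[48, 27] (not full yet)
step 3: append 46 -> window=[48, 27, 46] -> max=48
step 4: append 7 -> window=[27, 46, 7] -> max=46
step 5: append 88 -> window=[46, 7, 88] -> max=88
step 6: append 46 -> window=[7, 88, 46] -> max=88
step 7: append 34 -> window=[88, 46, 34] -> max=88
step 8: append 68 -> window=[46, 34, 68] -> max=68
step 9: append 24 -> window=[34, 68, 24] -> max=68
step 10: append 90 -> window=[68, 24, 90] -> max=90
step 11: append 18 -> window=[24, 90, 18] -> max=90
step 12: append 64 -> window=[90, 18, 64] -> max=90
step 13: append 56 -> window=[18, 64, 56] -> max=64
step 14: append 38 -> window=[64, 56, 38] -> max=64
step 15: append 2 -> window=[56, 38, 2] -> max=56
step 16: append 39 -> window=[38, 2, 39] -> max=39

Answer: 48 46 88 88 88 68 68 90 90 90 64 64 56 39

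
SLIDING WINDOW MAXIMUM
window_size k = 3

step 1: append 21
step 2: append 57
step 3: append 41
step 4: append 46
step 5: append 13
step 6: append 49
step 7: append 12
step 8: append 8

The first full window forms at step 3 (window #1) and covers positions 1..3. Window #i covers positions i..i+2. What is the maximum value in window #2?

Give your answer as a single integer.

step 1: append 21 -> window=[21] (not full yet)
step 2: append 57 -> window=[21, 57] (not full yet)
step 3: append 41 -> window=[21, 57, 41] -> max=57
step 4: append 46 -> window=[57, 41, 46] -> max=57
Window #2 max = 57

Answer: 57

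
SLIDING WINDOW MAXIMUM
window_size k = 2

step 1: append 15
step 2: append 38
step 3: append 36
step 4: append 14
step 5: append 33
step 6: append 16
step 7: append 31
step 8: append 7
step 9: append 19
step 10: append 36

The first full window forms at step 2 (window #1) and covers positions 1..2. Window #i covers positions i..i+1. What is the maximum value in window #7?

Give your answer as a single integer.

step 1: append 15 -> window=[15] (not full yet)
step 2: append 38 -> window=[15, 38] -> max=38
step 3: append 36 -> window=[38, 36] -> max=38
step 4: append 14 -> window=[36, 14] -> max=36
step 5: append 33 -> window=[14, 33] -> max=33
step 6: append 16 -> window=[33, 16] -> max=33
step 7: append 31 -> window=[16, 31] -> max=31
step 8: append 7 -> window=[31, 7] -> max=31
Window #7 max = 31

Answer: 31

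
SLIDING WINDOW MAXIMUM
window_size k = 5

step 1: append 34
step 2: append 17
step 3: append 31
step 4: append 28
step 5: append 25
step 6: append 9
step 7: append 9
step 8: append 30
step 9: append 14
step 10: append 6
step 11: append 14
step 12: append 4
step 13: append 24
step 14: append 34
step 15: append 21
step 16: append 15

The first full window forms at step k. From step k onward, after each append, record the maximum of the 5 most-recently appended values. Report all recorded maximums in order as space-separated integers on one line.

Answer: 34 31 31 30 30 30 30 30 24 34 34 34

Derivation:
step 1: append 34 -> window=[34] (not full yet)
step 2: append 17 -> window=[34, 17] (not full yet)
step 3: append 31 -> window=[34, 17, 31] (not full yet)
step 4: append 28 -> window=[34, 17, 31, 28] (not full yet)
step 5: append 25 -> window=[34, 17, 31, 28, 25] -> max=34
step 6: append 9 -> window=[17, 31, 28, 25, 9] -> max=31
step 7: append 9 -> window=[31, 28, 25, 9, 9] -> max=31
step 8: append 30 -> window=[28, 25, 9, 9, 30] -> max=30
step 9: append 14 -> window=[25, 9, 9, 30, 14] -> max=30
step 10: append 6 -> window=[9, 9, 30, 14, 6] -> max=30
step 11: append 14 -> window=[9, 30, 14, 6, 14] -> max=30
step 12: append 4 -> window=[30, 14, 6, 14, 4] -> max=30
step 13: append 24 -> window=[14, 6, 14, 4, 24] -> max=24
step 14: append 34 -> window=[6, 14, 4, 24, 34] -> max=34
step 15: append 21 -> window=[14, 4, 24, 34, 21] -> max=34
step 16: append 15 -> window=[4, 24, 34, 21, 15] -> max=34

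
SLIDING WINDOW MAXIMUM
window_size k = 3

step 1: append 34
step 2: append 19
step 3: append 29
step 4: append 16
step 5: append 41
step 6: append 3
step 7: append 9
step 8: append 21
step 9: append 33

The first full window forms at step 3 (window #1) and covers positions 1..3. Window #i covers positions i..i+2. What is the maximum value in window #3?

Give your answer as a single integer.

step 1: append 34 -> window=[34] (not full yet)
step 2: append 19 -> window=[34, 19] (not full yet)
step 3: append 29 -> window=[34, 19, 29] -> max=34
step 4: append 16 -> window=[19, 29, 16] -> max=29
step 5: append 41 -> window=[29, 16, 41] -> max=41
Window #3 max = 41

Answer: 41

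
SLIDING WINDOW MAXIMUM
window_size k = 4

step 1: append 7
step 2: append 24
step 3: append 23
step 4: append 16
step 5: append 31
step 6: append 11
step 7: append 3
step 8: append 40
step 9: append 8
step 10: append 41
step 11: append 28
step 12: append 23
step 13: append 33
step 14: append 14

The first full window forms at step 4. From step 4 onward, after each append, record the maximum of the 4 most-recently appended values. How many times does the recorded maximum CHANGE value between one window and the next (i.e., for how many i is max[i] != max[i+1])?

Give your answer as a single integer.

Answer: 4

Derivation:
step 1: append 7 -> window=[7] (not full yet)
step 2: append 24 -> window=[7, 24] (not full yet)
step 3: append 23 -> window=[7, 24, 23] (not full yet)
step 4: append 16 -> window=[7, 24, 23, 16] -> max=24
step 5: append 31 -> window=[24, 23, 16, 31] -> max=31
step 6: append 11 -> window=[23, 16, 31, 11] -> max=31
step 7: append 3 -> window=[16, 31, 11, 3] -> max=31
step 8: append 40 -> window=[31, 11, 3, 40] -> max=40
step 9: append 8 -> window=[11, 3, 40, 8] -> max=40
step 10: append 41 -> window=[3, 40, 8, 41] -> max=41
step 11: append 28 -> window=[40, 8, 41, 28] -> max=41
step 12: append 23 -> window=[8, 41, 28, 23] -> max=41
step 13: append 33 -> window=[41, 28, 23, 33] -> max=41
step 14: append 14 -> window=[28, 23, 33, 14] -> max=33
Recorded maximums: 24 31 31 31 40 40 41 41 41 41 33
Changes between consecutive maximums: 4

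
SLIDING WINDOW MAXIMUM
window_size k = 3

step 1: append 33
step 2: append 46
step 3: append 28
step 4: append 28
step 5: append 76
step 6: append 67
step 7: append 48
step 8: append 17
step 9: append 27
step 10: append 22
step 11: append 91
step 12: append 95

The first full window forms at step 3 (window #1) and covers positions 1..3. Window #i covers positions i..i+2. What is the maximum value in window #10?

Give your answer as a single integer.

step 1: append 33 -> window=[33] (not full yet)
step 2: append 46 -> window=[33, 46] (not full yet)
step 3: append 28 -> window=[33, 46, 28] -> max=46
step 4: append 28 -> window=[46, 28, 28] -> max=46
step 5: append 76 -> window=[28, 28, 76] -> max=76
step 6: append 67 -> window=[28, 76, 67] -> max=76
step 7: append 48 -> window=[76, 67, 48] -> max=76
step 8: append 17 -> window=[67, 48, 17] -> max=67
step 9: append 27 -> window=[48, 17, 27] -> max=48
step 10: append 22 -> window=[17, 27, 22] -> max=27
step 11: append 91 -> window=[27, 22, 91] -> max=91
step 12: append 95 -> window=[22, 91, 95] -> max=95
Window #10 max = 95

Answer: 95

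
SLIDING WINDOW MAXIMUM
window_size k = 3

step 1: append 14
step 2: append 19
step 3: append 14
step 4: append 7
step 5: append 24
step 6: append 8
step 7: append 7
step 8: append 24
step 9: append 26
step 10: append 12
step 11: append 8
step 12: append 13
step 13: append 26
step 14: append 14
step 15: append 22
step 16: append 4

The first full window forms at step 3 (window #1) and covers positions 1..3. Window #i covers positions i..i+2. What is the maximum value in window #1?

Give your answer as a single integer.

step 1: append 14 -> window=[14] (not full yet)
step 2: append 19 -> window=[14, 19] (not full yet)
step 3: append 14 -> window=[14, 19, 14] -> max=19
Window #1 max = 19

Answer: 19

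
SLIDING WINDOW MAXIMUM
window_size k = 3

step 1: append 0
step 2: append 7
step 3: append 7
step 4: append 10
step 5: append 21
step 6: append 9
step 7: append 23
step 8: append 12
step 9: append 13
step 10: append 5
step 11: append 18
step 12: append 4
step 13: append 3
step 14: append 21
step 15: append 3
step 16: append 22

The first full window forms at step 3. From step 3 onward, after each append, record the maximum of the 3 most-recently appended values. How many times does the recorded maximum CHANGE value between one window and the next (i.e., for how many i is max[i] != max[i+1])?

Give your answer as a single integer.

step 1: append 0 -> window=[0] (not full yet)
step 2: append 7 -> window=[0, 7] (not full yet)
step 3: append 7 -> window=[0, 7, 7] -> max=7
step 4: append 10 -> window=[7, 7, 10] -> max=10
step 5: append 21 -> window=[7, 10, 21] -> max=21
step 6: append 9 -> window=[10, 21, 9] -> max=21
step 7: append 23 -> window=[21, 9, 23] -> max=23
step 8: append 12 -> window=[9, 23, 12] -> max=23
step 9: append 13 -> window=[23, 12, 13] -> max=23
step 10: append 5 -> window=[12, 13, 5] -> max=13
step 11: append 18 -> window=[13, 5, 18] -> max=18
step 12: append 4 -> window=[5, 18, 4] -> max=18
step 13: append 3 -> window=[18, 4, 3] -> max=18
step 14: append 21 -> window=[4, 3, 21] -> max=21
step 15: append 3 -> window=[3, 21, 3] -> max=21
step 16: append 22 -> window=[21, 3, 22] -> max=22
Recorded maximums: 7 10 21 21 23 23 23 13 18 18 18 21 21 22
Changes between consecutive maximums: 7

Answer: 7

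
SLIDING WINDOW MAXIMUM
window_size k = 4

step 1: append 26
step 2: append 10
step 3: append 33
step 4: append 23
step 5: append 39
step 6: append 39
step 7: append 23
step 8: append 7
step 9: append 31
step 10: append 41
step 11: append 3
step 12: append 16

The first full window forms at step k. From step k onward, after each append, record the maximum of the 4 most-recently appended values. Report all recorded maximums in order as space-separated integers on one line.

step 1: append 26 -> window=[26] (not full yet)
step 2: append 10 -> window=[26, 10] (not full yet)
step 3: append 33 -> window=[26, 10, 33] (not full yet)
step 4: append 23 -> window=[26, 10, 33, 23] -> max=33
step 5: append 39 -> window=[10, 33, 23, 39] -> max=39
step 6: append 39 -> window=[33, 23, 39, 39] -> max=39
step 7: append 23 -> window=[23, 39, 39, 23] -> max=39
step 8: append 7 -> window=[39, 39, 23, 7] -> max=39
step 9: append 31 -> window=[39, 23, 7, 31] -> max=39
step 10: append 41 -> window=[23, 7, 31, 41] -> max=41
step 11: append 3 -> window=[7, 31, 41, 3] -> max=41
step 12: append 16 -> window=[31, 41, 3, 16] -> max=41

Answer: 33 39 39 39 39 39 41 41 41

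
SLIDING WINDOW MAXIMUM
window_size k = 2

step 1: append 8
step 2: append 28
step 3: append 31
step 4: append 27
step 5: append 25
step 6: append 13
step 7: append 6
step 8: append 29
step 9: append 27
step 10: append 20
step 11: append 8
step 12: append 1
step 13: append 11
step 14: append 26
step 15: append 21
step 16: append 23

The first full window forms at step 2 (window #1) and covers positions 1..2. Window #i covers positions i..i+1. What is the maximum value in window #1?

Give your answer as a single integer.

Answer: 28

Derivation:
step 1: append 8 -> window=[8] (not full yet)
step 2: append 28 -> window=[8, 28] -> max=28
Window #1 max = 28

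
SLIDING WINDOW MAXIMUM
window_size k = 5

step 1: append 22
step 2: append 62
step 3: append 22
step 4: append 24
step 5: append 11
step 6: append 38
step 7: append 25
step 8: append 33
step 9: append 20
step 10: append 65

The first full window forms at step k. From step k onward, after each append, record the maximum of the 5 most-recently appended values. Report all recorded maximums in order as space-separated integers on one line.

Answer: 62 62 38 38 38 65

Derivation:
step 1: append 22 -> window=[22] (not full yet)
step 2: append 62 -> window=[22, 62] (not full yet)
step 3: append 22 -> window=[22, 62, 22] (not full yet)
step 4: append 24 -> window=[22, 62, 22, 24] (not full yet)
step 5: append 11 -> window=[22, 62, 22, 24, 11] -> max=62
step 6: append 38 -> window=[62, 22, 24, 11, 38] -> max=62
step 7: append 25 -> window=[22, 24, 11, 38, 25] -> max=38
step 8: append 33 -> window=[24, 11, 38, 25, 33] -> max=38
step 9: append 20 -> window=[11, 38, 25, 33, 20] -> max=38
step 10: append 65 -> window=[38, 25, 33, 20, 65] -> max=65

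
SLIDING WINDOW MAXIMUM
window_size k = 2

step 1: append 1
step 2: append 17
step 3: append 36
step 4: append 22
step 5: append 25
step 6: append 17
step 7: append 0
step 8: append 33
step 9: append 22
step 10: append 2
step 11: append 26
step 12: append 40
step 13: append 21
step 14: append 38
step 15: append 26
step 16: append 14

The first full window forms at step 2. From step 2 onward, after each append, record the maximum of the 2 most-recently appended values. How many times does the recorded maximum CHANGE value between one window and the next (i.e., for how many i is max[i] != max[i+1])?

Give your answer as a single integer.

step 1: append 1 -> window=[1] (not full yet)
step 2: append 17 -> window=[1, 17] -> max=17
step 3: append 36 -> window=[17, 36] -> max=36
step 4: append 22 -> window=[36, 22] -> max=36
step 5: append 25 -> window=[22, 25] -> max=25
step 6: append 17 -> window=[25, 17] -> max=25
step 7: append 0 -> window=[17, 0] -> max=17
step 8: append 33 -> window=[0, 33] -> max=33
step 9: append 22 -> window=[33, 22] -> max=33
step 10: append 2 -> window=[22, 2] -> max=22
step 11: append 26 -> window=[2, 26] -> max=26
step 12: append 40 -> window=[26, 40] -> max=40
step 13: append 21 -> window=[40, 21] -> max=40
step 14: append 38 -> window=[21, 38] -> max=38
step 15: append 26 -> window=[38, 26] -> max=38
step 16: append 14 -> window=[26, 14] -> max=26
Recorded maximums: 17 36 36 25 25 17 33 33 22 26 40 40 38 38 26
Changes between consecutive maximums: 9

Answer: 9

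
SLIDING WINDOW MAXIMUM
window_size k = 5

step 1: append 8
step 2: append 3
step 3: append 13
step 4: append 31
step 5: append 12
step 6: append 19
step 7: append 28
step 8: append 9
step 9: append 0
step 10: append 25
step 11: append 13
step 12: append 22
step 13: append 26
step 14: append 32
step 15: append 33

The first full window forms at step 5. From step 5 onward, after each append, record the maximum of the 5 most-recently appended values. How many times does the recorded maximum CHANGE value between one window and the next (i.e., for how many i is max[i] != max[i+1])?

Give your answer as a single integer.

step 1: append 8 -> window=[8] (not full yet)
step 2: append 3 -> window=[8, 3] (not full yet)
step 3: append 13 -> window=[8, 3, 13] (not full yet)
step 4: append 31 -> window=[8, 3, 13, 31] (not full yet)
step 5: append 12 -> window=[8, 3, 13, 31, 12] -> max=31
step 6: append 19 -> window=[3, 13, 31, 12, 19] -> max=31
step 7: append 28 -> window=[13, 31, 12, 19, 28] -> max=31
step 8: append 9 -> window=[31, 12, 19, 28, 9] -> max=31
step 9: append 0 -> window=[12, 19, 28, 9, 0] -> max=28
step 10: append 25 -> window=[19, 28, 9, 0, 25] -> max=28
step 11: append 13 -> window=[28, 9, 0, 25, 13] -> max=28
step 12: append 22 -> window=[9, 0, 25, 13, 22] -> max=25
step 13: append 26 -> window=[0, 25, 13, 22, 26] -> max=26
step 14: append 32 -> window=[25, 13, 22, 26, 32] -> max=32
step 15: append 33 -> window=[13, 22, 26, 32, 33] -> max=33
Recorded maximums: 31 31 31 31 28 28 28 25 26 32 33
Changes between consecutive maximums: 5

Answer: 5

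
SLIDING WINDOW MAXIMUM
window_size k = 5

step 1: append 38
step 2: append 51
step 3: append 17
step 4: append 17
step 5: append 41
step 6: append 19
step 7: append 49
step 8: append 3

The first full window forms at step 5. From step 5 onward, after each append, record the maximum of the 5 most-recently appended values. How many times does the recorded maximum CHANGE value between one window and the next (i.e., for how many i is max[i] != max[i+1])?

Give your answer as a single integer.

Answer: 1

Derivation:
step 1: append 38 -> window=[38] (not full yet)
step 2: append 51 -> window=[38, 51] (not full yet)
step 3: append 17 -> window=[38, 51, 17] (not full yet)
step 4: append 17 -> window=[38, 51, 17, 17] (not full yet)
step 5: append 41 -> window=[38, 51, 17, 17, 41] -> max=51
step 6: append 19 -> window=[51, 17, 17, 41, 19] -> max=51
step 7: append 49 -> window=[17, 17, 41, 19, 49] -> max=49
step 8: append 3 -> window=[17, 41, 19, 49, 3] -> max=49
Recorded maximums: 51 51 49 49
Changes between consecutive maximums: 1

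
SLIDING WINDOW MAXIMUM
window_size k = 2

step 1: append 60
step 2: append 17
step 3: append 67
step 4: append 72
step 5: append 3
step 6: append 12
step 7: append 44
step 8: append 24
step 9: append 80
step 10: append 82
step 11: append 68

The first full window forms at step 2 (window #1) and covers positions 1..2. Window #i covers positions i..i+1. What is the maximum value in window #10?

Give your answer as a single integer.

step 1: append 60 -> window=[60] (not full yet)
step 2: append 17 -> window=[60, 17] -> max=60
step 3: append 67 -> window=[17, 67] -> max=67
step 4: append 72 -> window=[67, 72] -> max=72
step 5: append 3 -> window=[72, 3] -> max=72
step 6: append 12 -> window=[3, 12] -> max=12
step 7: append 44 -> window=[12, 44] -> max=44
step 8: append 24 -> window=[44, 24] -> max=44
step 9: append 80 -> window=[24, 80] -> max=80
step 10: append 82 -> window=[80, 82] -> max=82
step 11: append 68 -> window=[82, 68] -> max=82
Window #10 max = 82

Answer: 82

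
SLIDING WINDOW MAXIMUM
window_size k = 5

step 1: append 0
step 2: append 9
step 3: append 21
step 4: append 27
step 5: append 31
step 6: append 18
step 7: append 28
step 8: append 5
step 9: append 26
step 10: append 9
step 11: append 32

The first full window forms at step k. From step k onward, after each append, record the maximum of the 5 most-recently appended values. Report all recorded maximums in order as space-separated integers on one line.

Answer: 31 31 31 31 31 28 32

Derivation:
step 1: append 0 -> window=[0] (not full yet)
step 2: append 9 -> window=[0, 9] (not full yet)
step 3: append 21 -> window=[0, 9, 21] (not full yet)
step 4: append 27 -> window=[0, 9, 21, 27] (not full yet)
step 5: append 31 -> window=[0, 9, 21, 27, 31] -> max=31
step 6: append 18 -> window=[9, 21, 27, 31, 18] -> max=31
step 7: append 28 -> window=[21, 27, 31, 18, 28] -> max=31
step 8: append 5 -> window=[27, 31, 18, 28, 5] -> max=31
step 9: append 26 -> window=[31, 18, 28, 5, 26] -> max=31
step 10: append 9 -> window=[18, 28, 5, 26, 9] -> max=28
step 11: append 32 -> window=[28, 5, 26, 9, 32] -> max=32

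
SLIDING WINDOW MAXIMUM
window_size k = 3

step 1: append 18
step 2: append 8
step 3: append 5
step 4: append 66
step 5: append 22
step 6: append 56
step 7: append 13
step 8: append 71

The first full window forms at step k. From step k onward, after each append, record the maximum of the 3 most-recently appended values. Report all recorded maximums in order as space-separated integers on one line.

step 1: append 18 -> window=[18] (not full yet)
step 2: append 8 -> window=[18, 8] (not full yet)
step 3: append 5 -> window=[18, 8, 5] -> max=18
step 4: append 66 -> window=[8, 5, 66] -> max=66
step 5: append 22 -> window=[5, 66, 22] -> max=66
step 6: append 56 -> window=[66, 22, 56] -> max=66
step 7: append 13 -> window=[22, 56, 13] -> max=56
step 8: append 71 -> window=[56, 13, 71] -> max=71

Answer: 18 66 66 66 56 71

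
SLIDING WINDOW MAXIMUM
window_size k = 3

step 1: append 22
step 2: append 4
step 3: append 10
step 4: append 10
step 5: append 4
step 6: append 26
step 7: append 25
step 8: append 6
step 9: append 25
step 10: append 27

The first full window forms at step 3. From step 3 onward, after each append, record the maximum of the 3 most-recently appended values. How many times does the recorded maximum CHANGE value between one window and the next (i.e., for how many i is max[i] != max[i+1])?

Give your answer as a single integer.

Answer: 4

Derivation:
step 1: append 22 -> window=[22] (not full yet)
step 2: append 4 -> window=[22, 4] (not full yet)
step 3: append 10 -> window=[22, 4, 10] -> max=22
step 4: append 10 -> window=[4, 10, 10] -> max=10
step 5: append 4 -> window=[10, 10, 4] -> max=10
step 6: append 26 -> window=[10, 4, 26] -> max=26
step 7: append 25 -> window=[4, 26, 25] -> max=26
step 8: append 6 -> window=[26, 25, 6] -> max=26
step 9: append 25 -> window=[25, 6, 25] -> max=25
step 10: append 27 -> window=[6, 25, 27] -> max=27
Recorded maximums: 22 10 10 26 26 26 25 27
Changes between consecutive maximums: 4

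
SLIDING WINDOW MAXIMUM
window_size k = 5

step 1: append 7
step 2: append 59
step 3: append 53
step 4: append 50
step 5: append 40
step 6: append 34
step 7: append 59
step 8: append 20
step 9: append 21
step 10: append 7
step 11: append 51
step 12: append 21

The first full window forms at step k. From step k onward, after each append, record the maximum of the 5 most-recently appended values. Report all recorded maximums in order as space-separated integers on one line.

step 1: append 7 -> window=[7] (not full yet)
step 2: append 59 -> window=[7, 59] (not full yet)
step 3: append 53 -> window=[7, 59, 53] (not full yet)
step 4: append 50 -> window=[7, 59, 53, 50] (not full yet)
step 5: append 40 -> window=[7, 59, 53, 50, 40] -> max=59
step 6: append 34 -> window=[59, 53, 50, 40, 34] -> max=59
step 7: append 59 -> window=[53, 50, 40, 34, 59] -> max=59
step 8: append 20 -> window=[50, 40, 34, 59, 20] -> max=59
step 9: append 21 -> window=[40, 34, 59, 20, 21] -> max=59
step 10: append 7 -> window=[34, 59, 20, 21, 7] -> max=59
step 11: append 51 -> window=[59, 20, 21, 7, 51] -> max=59
step 12: append 21 -> window=[20, 21, 7, 51, 21] -> max=51

Answer: 59 59 59 59 59 59 59 51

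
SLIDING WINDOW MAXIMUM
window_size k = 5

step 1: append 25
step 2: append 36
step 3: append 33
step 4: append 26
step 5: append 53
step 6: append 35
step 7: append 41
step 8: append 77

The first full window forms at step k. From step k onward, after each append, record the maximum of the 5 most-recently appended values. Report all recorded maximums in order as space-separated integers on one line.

step 1: append 25 -> window=[25] (not full yet)
step 2: append 36 -> window=[25, 36] (not full yet)
step 3: append 33 -> window=[25, 36, 33] (not full yet)
step 4: append 26 -> window=[25, 36, 33, 26] (not full yet)
step 5: append 53 -> window=[25, 36, 33, 26, 53] -> max=53
step 6: append 35 -> window=[36, 33, 26, 53, 35] -> max=53
step 7: append 41 -> window=[33, 26, 53, 35, 41] -> max=53
step 8: append 77 -> window=[26, 53, 35, 41, 77] -> max=77

Answer: 53 53 53 77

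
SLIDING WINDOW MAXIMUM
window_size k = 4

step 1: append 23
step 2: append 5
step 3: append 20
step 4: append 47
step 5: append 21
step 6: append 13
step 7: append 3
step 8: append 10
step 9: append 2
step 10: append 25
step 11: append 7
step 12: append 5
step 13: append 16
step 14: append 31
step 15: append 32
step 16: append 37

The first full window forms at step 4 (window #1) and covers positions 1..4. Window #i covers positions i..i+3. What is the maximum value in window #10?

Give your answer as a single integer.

step 1: append 23 -> window=[23] (not full yet)
step 2: append 5 -> window=[23, 5] (not full yet)
step 3: append 20 -> window=[23, 5, 20] (not full yet)
step 4: append 47 -> window=[23, 5, 20, 47] -> max=47
step 5: append 21 -> window=[5, 20, 47, 21] -> max=47
step 6: append 13 -> window=[20, 47, 21, 13] -> max=47
step 7: append 3 -> window=[47, 21, 13, 3] -> max=47
step 8: append 10 -> window=[21, 13, 3, 10] -> max=21
step 9: append 2 -> window=[13, 3, 10, 2] -> max=13
step 10: append 25 -> window=[3, 10, 2, 25] -> max=25
step 11: append 7 -> window=[10, 2, 25, 7] -> max=25
step 12: append 5 -> window=[2, 25, 7, 5] -> max=25
step 13: append 16 -> window=[25, 7, 5, 16] -> max=25
Window #10 max = 25

Answer: 25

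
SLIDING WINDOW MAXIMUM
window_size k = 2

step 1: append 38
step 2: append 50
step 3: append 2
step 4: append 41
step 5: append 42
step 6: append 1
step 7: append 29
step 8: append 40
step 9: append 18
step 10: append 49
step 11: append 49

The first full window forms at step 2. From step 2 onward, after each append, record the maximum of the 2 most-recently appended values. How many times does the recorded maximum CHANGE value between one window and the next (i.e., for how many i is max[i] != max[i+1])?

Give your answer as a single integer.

Answer: 5

Derivation:
step 1: append 38 -> window=[38] (not full yet)
step 2: append 50 -> window=[38, 50] -> max=50
step 3: append 2 -> window=[50, 2] -> max=50
step 4: append 41 -> window=[2, 41] -> max=41
step 5: append 42 -> window=[41, 42] -> max=42
step 6: append 1 -> window=[42, 1] -> max=42
step 7: append 29 -> window=[1, 29] -> max=29
step 8: append 40 -> window=[29, 40] -> max=40
step 9: append 18 -> window=[40, 18] -> max=40
step 10: append 49 -> window=[18, 49] -> max=49
step 11: append 49 -> window=[49, 49] -> max=49
Recorded maximums: 50 50 41 42 42 29 40 40 49 49
Changes between consecutive maximums: 5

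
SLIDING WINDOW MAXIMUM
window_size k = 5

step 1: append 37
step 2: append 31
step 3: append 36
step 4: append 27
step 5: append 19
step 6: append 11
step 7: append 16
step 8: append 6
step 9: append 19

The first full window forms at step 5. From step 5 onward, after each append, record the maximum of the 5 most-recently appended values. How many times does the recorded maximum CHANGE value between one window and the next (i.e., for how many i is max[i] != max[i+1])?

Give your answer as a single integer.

step 1: append 37 -> window=[37] (not full yet)
step 2: append 31 -> window=[37, 31] (not full yet)
step 3: append 36 -> window=[37, 31, 36] (not full yet)
step 4: append 27 -> window=[37, 31, 36, 27] (not full yet)
step 5: append 19 -> window=[37, 31, 36, 27, 19] -> max=37
step 6: append 11 -> window=[31, 36, 27, 19, 11] -> max=36
step 7: append 16 -> window=[36, 27, 19, 11, 16] -> max=36
step 8: append 6 -> window=[27, 19, 11, 16, 6] -> max=27
step 9: append 19 -> window=[19, 11, 16, 6, 19] -> max=19
Recorded maximums: 37 36 36 27 19
Changes between consecutive maximums: 3

Answer: 3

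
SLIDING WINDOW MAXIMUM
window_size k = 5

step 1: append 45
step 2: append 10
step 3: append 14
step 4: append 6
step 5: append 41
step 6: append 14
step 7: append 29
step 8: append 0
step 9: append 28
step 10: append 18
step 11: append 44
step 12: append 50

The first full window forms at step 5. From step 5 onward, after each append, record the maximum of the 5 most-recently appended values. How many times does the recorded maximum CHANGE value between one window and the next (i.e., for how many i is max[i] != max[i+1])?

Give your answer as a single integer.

step 1: append 45 -> window=[45] (not full yet)
step 2: append 10 -> window=[45, 10] (not full yet)
step 3: append 14 -> window=[45, 10, 14] (not full yet)
step 4: append 6 -> window=[45, 10, 14, 6] (not full yet)
step 5: append 41 -> window=[45, 10, 14, 6, 41] -> max=45
step 6: append 14 -> window=[10, 14, 6, 41, 14] -> max=41
step 7: append 29 -> window=[14, 6, 41, 14, 29] -> max=41
step 8: append 0 -> window=[6, 41, 14, 29, 0] -> max=41
step 9: append 28 -> window=[41, 14, 29, 0, 28] -> max=41
step 10: append 18 -> window=[14, 29, 0, 28, 18] -> max=29
step 11: append 44 -> window=[29, 0, 28, 18, 44] -> max=44
step 12: append 50 -> window=[0, 28, 18, 44, 50] -> max=50
Recorded maximums: 45 41 41 41 41 29 44 50
Changes between consecutive maximums: 4

Answer: 4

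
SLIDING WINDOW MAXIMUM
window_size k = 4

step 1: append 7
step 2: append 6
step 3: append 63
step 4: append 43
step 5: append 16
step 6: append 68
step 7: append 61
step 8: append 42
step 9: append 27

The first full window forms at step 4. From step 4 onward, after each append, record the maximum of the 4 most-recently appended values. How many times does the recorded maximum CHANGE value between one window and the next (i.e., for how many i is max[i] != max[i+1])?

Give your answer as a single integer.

step 1: append 7 -> window=[7] (not full yet)
step 2: append 6 -> window=[7, 6] (not full yet)
step 3: append 63 -> window=[7, 6, 63] (not full yet)
step 4: append 43 -> window=[7, 6, 63, 43] -> max=63
step 5: append 16 -> window=[6, 63, 43, 16] -> max=63
step 6: append 68 -> window=[63, 43, 16, 68] -> max=68
step 7: append 61 -> window=[43, 16, 68, 61] -> max=68
step 8: append 42 -> window=[16, 68, 61, 42] -> max=68
step 9: append 27 -> window=[68, 61, 42, 27] -> max=68
Recorded maximums: 63 63 68 68 68 68
Changes between consecutive maximums: 1

Answer: 1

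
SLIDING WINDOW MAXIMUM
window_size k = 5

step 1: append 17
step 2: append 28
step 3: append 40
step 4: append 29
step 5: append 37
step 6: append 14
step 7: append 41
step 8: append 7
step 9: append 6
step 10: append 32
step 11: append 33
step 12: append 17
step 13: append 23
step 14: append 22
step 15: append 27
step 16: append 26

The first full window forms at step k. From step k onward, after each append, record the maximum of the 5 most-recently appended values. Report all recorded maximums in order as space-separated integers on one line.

step 1: append 17 -> window=[17] (not full yet)
step 2: append 28 -> window=[17, 28] (not full yet)
step 3: append 40 -> window=[17, 28, 40] (not full yet)
step 4: append 29 -> window=[17, 28, 40, 29] (not full yet)
step 5: append 37 -> window=[17, 28, 40, 29, 37] -> max=40
step 6: append 14 -> window=[28, 40, 29, 37, 14] -> max=40
step 7: append 41 -> window=[40, 29, 37, 14, 41] -> max=41
step 8: append 7 -> window=[29, 37, 14, 41, 7] -> max=41
step 9: append 6 -> window=[37, 14, 41, 7, 6] -> max=41
step 10: append 32 -> window=[14, 41, 7, 6, 32] -> max=41
step 11: append 33 -> window=[41, 7, 6, 32, 33] -> max=41
step 12: append 17 -> window=[7, 6, 32, 33, 17] -> max=33
step 13: append 23 -> window=[6, 32, 33, 17, 23] -> max=33
step 14: append 22 -> window=[32, 33, 17, 23, 22] -> max=33
step 15: append 27 -> window=[33, 17, 23, 22, 27] -> max=33
step 16: append 26 -> window=[17, 23, 22, 27, 26] -> max=27

Answer: 40 40 41 41 41 41 41 33 33 33 33 27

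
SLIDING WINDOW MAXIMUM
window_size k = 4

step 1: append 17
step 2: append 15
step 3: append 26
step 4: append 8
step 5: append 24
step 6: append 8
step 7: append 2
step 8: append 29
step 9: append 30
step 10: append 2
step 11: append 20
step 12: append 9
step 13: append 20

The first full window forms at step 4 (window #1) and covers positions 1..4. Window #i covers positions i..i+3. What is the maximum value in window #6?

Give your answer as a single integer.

Answer: 30

Derivation:
step 1: append 17 -> window=[17] (not full yet)
step 2: append 15 -> window=[17, 15] (not full yet)
step 3: append 26 -> window=[17, 15, 26] (not full yet)
step 4: append 8 -> window=[17, 15, 26, 8] -> max=26
step 5: append 24 -> window=[15, 26, 8, 24] -> max=26
step 6: append 8 -> window=[26, 8, 24, 8] -> max=26
step 7: append 2 -> window=[8, 24, 8, 2] -> max=24
step 8: append 29 -> window=[24, 8, 2, 29] -> max=29
step 9: append 30 -> window=[8, 2, 29, 30] -> max=30
Window #6 max = 30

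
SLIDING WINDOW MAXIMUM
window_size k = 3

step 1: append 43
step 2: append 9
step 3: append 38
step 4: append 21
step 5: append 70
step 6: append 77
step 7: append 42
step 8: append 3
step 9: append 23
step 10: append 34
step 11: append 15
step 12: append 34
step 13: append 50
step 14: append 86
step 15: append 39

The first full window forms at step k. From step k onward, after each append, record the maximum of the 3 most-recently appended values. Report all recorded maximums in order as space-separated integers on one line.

step 1: append 43 -> window=[43] (not full yet)
step 2: append 9 -> window=[43, 9] (not full yet)
step 3: append 38 -> window=[43, 9, 38] -> max=43
step 4: append 21 -> window=[9, 38, 21] -> max=38
step 5: append 70 -> window=[38, 21, 70] -> max=70
step 6: append 77 -> window=[21, 70, 77] -> max=77
step 7: append 42 -> window=[70, 77, 42] -> max=77
step 8: append 3 -> window=[77, 42, 3] -> max=77
step 9: append 23 -> window=[42, 3, 23] -> max=42
step 10: append 34 -> window=[3, 23, 34] -> max=34
step 11: append 15 -> window=[23, 34, 15] -> max=34
step 12: append 34 -> window=[34, 15, 34] -> max=34
step 13: append 50 -> window=[15, 34, 50] -> max=50
step 14: append 86 -> window=[34, 50, 86] -> max=86
step 15: append 39 -> window=[50, 86, 39] -> max=86

Answer: 43 38 70 77 77 77 42 34 34 34 50 86 86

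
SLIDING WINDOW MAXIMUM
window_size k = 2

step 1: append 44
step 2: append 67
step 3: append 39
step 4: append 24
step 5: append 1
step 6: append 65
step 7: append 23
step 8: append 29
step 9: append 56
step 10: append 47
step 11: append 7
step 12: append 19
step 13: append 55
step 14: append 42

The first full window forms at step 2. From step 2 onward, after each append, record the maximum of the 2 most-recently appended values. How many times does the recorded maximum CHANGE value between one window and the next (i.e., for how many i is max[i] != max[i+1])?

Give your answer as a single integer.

Answer: 8

Derivation:
step 1: append 44 -> window=[44] (not full yet)
step 2: append 67 -> window=[44, 67] -> max=67
step 3: append 39 -> window=[67, 39] -> max=67
step 4: append 24 -> window=[39, 24] -> max=39
step 5: append 1 -> window=[24, 1] -> max=24
step 6: append 65 -> window=[1, 65] -> max=65
step 7: append 23 -> window=[65, 23] -> max=65
step 8: append 29 -> window=[23, 29] -> max=29
step 9: append 56 -> window=[29, 56] -> max=56
step 10: append 47 -> window=[56, 47] -> max=56
step 11: append 7 -> window=[47, 7] -> max=47
step 12: append 19 -> window=[7, 19] -> max=19
step 13: append 55 -> window=[19, 55] -> max=55
step 14: append 42 -> window=[55, 42] -> max=55
Recorded maximums: 67 67 39 24 65 65 29 56 56 47 19 55 55
Changes between consecutive maximums: 8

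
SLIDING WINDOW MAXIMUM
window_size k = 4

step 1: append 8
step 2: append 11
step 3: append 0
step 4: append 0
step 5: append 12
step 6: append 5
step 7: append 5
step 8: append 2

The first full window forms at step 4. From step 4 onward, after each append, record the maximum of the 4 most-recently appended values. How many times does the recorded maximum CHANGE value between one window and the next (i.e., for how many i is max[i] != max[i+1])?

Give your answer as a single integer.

step 1: append 8 -> window=[8] (not full yet)
step 2: append 11 -> window=[8, 11] (not full yet)
step 3: append 0 -> window=[8, 11, 0] (not full yet)
step 4: append 0 -> window=[8, 11, 0, 0] -> max=11
step 5: append 12 -> window=[11, 0, 0, 12] -> max=12
step 6: append 5 -> window=[0, 0, 12, 5] -> max=12
step 7: append 5 -> window=[0, 12, 5, 5] -> max=12
step 8: append 2 -> window=[12, 5, 5, 2] -> max=12
Recorded maximums: 11 12 12 12 12
Changes between consecutive maximums: 1

Answer: 1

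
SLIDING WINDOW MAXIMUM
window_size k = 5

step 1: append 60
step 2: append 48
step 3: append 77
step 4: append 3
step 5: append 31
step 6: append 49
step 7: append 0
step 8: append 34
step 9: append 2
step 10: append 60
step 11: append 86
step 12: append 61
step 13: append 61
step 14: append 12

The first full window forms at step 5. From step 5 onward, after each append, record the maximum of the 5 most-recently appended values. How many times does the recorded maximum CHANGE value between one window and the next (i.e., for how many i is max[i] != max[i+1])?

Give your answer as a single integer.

Answer: 3

Derivation:
step 1: append 60 -> window=[60] (not full yet)
step 2: append 48 -> window=[60, 48] (not full yet)
step 3: append 77 -> window=[60, 48, 77] (not full yet)
step 4: append 3 -> window=[60, 48, 77, 3] (not full yet)
step 5: append 31 -> window=[60, 48, 77, 3, 31] -> max=77
step 6: append 49 -> window=[48, 77, 3, 31, 49] -> max=77
step 7: append 0 -> window=[77, 3, 31, 49, 0] -> max=77
step 8: append 34 -> window=[3, 31, 49, 0, 34] -> max=49
step 9: append 2 -> window=[31, 49, 0, 34, 2] -> max=49
step 10: append 60 -> window=[49, 0, 34, 2, 60] -> max=60
step 11: append 86 -> window=[0, 34, 2, 60, 86] -> max=86
step 12: append 61 -> window=[34, 2, 60, 86, 61] -> max=86
step 13: append 61 -> window=[2, 60, 86, 61, 61] -> max=86
step 14: append 12 -> window=[60, 86, 61, 61, 12] -> max=86
Recorded maximums: 77 77 77 49 49 60 86 86 86 86
Changes between consecutive maximums: 3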